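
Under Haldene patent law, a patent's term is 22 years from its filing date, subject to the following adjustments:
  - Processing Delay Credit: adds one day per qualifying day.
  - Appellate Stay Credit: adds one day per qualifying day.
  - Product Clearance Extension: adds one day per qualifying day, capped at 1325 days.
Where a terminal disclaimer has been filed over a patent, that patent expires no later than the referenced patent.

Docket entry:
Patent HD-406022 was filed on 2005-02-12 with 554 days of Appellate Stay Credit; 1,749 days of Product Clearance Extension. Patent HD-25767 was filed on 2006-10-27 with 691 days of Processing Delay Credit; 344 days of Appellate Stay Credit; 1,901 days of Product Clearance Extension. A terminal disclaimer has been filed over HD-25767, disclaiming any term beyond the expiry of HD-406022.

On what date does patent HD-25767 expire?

2032-04-05

Natural term of HD-25767:
  Base: filing + 22 years → 27 October 2028.
  Processing Delay Credit: +691 days → 18 September 2030.
  Appellate Stay Credit: +344 days → 28 August 2031.
  Product Clearance Extension: 1901 days claimed exceeds the 1325-day cap, so +1325 days → 14 April 2035.
Expiry of referenced patent HD-406022:
  Base: filing + 22 years → 12 February 2027.
  Appellate Stay Credit: +554 days → 19 August 2028.
  Product Clearance Extension: 1749 days claimed exceeds the 1325-day cap, so +1325 days → 5 April 2032.
Terminal disclaimer: HD-25767 expires on the earlier of 14 April 2035 and 5 April 2032.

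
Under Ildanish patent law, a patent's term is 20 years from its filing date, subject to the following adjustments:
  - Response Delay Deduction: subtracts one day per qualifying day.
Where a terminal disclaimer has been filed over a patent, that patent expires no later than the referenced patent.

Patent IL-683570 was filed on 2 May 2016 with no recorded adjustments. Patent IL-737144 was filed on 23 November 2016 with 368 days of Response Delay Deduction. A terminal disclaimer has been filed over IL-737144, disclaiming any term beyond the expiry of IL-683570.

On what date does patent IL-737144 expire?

2035-11-21

Natural term of IL-737144:
  Base: filing + 20 years → 23 November 2036.
  Response Delay Deduction: −368 days → 21 November 2035.
Expiry of referenced patent IL-683570:
  Base: filing + 20 years → 2 May 2036.
Terminal disclaimer: IL-737144 expires on the earlier of 21 November 2035 and 2 May 2036.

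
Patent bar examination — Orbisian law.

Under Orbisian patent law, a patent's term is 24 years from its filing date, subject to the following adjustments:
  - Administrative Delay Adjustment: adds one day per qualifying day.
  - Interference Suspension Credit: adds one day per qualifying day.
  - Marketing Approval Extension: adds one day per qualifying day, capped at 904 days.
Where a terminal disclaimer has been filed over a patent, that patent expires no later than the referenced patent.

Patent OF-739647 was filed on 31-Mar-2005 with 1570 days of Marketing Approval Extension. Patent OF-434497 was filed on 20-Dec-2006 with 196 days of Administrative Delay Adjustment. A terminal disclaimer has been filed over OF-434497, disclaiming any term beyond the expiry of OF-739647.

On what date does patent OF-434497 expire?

July 4, 2031

Natural term of OF-434497:
  Base: filing + 24 years → 20 December 2030.
  Administrative Delay Adjustment: +196 days → 4 July 2031.
Expiry of referenced patent OF-739647:
  Base: filing + 24 years → 31 March 2029.
  Marketing Approval Extension: 1570 days claimed exceeds the 904-day cap, so +904 days → 21 September 2031.
Terminal disclaimer: OF-434497 expires on the earlier of 4 July 2031 and 21 September 2031.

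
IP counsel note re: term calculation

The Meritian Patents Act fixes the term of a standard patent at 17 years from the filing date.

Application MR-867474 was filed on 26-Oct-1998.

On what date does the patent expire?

October 26, 2015

Filing date + 17 years → 26 October 2015.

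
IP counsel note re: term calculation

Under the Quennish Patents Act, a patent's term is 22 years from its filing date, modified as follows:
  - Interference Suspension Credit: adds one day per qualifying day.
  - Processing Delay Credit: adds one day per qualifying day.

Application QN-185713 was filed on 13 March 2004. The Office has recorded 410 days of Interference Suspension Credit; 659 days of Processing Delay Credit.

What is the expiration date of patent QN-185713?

2029-02-14

Base term: filing date + 22 years → 13 March 2026.
Interference Suspension Credit: +410 days → 27 April 2027.
Processing Delay Credit: +659 days → 14 February 2029.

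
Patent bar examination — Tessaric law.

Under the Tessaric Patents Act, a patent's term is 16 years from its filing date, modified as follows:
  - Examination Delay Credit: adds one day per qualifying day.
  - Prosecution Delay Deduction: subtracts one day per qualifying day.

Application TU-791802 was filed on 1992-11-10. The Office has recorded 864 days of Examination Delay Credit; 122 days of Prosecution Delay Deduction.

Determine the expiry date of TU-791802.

November 22, 2010

Base term: filing date + 16 years → 10 November 2008.
Examination Delay Credit: +864 days → 24 March 2011.
Prosecution Delay Deduction: −122 days → 22 November 2010.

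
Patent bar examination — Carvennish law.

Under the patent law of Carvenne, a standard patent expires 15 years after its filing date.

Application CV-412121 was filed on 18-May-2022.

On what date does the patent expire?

Filing date + 15 years → 18 May 2037.

2037-05-18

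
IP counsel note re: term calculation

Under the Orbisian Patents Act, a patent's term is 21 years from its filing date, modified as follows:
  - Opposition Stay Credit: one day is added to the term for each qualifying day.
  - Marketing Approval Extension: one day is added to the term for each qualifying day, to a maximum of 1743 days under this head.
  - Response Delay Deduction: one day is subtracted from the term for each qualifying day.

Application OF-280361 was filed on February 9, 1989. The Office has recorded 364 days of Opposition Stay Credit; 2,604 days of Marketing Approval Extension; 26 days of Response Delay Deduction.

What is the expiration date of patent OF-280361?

October 22, 2015

Base term: filing date + 21 years → 9 February 2010.
Opposition Stay Credit: +364 days → 8 February 2011.
Marketing Approval Extension: 2604 days claimed exceeds the 1743-day cap, so +1743 days → 17 November 2015.
Response Delay Deduction: −26 days → 22 October 2015.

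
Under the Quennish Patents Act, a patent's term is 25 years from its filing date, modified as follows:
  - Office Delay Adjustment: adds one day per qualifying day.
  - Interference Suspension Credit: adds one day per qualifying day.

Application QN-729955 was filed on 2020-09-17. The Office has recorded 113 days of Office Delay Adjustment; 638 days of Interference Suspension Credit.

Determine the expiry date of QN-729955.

2047-10-08

Base term: filing date + 25 years → 17 September 2045.
Office Delay Adjustment: +113 days → 8 January 2046.
Interference Suspension Credit: +638 days → 8 October 2047.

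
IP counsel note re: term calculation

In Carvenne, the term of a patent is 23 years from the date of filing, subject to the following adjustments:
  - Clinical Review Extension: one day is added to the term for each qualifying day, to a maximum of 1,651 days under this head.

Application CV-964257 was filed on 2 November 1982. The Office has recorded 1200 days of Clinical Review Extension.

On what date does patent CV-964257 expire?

Base term: filing date + 23 years → 2 November 2005.
Clinical Review Extension: 1200 days (within the 1651-day cap) → +1200 days → 14 February 2009.

2009-02-14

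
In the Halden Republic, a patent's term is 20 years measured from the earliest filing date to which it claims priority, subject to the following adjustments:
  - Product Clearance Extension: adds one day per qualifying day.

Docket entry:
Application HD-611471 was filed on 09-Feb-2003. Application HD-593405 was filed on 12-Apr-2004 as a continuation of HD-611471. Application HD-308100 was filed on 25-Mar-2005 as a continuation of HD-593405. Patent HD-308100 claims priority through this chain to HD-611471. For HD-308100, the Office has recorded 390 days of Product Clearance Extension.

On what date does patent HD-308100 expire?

Earliest priority filing: 9 February 2003.
Base term: 9 February 2003 + 20 years → 9 February 2023.
Product Clearance Extension: +390 days → 5 March 2024.

2024-03-05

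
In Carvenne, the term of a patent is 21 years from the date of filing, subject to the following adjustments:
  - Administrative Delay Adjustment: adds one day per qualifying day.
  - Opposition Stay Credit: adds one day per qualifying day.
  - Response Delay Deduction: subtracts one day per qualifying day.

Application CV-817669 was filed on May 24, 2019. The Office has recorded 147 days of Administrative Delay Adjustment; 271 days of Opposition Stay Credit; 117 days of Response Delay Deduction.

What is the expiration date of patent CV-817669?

March 21, 2041

Base term: filing date + 21 years → 24 May 2040.
Administrative Delay Adjustment: +147 days → 18 October 2040.
Opposition Stay Credit: +271 days → 16 July 2041.
Response Delay Deduction: −117 days → 21 March 2041.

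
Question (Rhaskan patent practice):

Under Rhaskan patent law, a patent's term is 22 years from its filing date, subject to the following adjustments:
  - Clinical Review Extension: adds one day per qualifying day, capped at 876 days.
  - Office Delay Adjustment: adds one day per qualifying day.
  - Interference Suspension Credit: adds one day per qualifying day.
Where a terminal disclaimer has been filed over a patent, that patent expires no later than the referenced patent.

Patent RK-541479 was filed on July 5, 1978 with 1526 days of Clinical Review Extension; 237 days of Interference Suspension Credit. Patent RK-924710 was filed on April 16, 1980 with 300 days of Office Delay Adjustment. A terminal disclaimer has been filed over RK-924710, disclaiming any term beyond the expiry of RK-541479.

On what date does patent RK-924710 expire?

Natural term of RK-924710:
  Base: filing + 22 years → 16 April 2002.
  Office Delay Adjustment: +300 days → 10 February 2003.
Expiry of referenced patent RK-541479:
  Base: filing + 22 years → 5 July 2000.
  Clinical Review Extension: 1526 days claimed exceeds the 876-day cap, so +876 days → 28 November 2002.
  Interference Suspension Credit: +237 days → 23 July 2003.
Terminal disclaimer: RK-924710 expires on the earlier of 10 February 2003 and 23 July 2003.

2003-02-10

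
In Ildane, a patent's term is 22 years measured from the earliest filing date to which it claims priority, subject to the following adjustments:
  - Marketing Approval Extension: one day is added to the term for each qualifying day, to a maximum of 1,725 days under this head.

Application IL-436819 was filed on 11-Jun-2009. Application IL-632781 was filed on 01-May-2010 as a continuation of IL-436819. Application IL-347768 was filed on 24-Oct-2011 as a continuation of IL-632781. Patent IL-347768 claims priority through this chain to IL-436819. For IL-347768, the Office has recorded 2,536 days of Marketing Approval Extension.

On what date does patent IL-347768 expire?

Earliest priority filing: 11 June 2009.
Base term: 11 June 2009 + 22 years → 11 June 2031.
Marketing Approval Extension: 2536 days claimed exceeds the 1725-day cap, so +1725 days → 1 March 2036.

2036-03-01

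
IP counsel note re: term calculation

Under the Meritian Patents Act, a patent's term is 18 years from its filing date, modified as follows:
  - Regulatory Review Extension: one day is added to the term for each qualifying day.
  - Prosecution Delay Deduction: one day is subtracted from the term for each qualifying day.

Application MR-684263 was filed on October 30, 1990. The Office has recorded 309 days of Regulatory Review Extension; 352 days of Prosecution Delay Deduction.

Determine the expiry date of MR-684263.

2008-09-17

Base term: filing date + 18 years → 30 October 2008.
Regulatory Review Extension: +309 days → 4 September 2009.
Prosecution Delay Deduction: −352 days → 17 September 2008.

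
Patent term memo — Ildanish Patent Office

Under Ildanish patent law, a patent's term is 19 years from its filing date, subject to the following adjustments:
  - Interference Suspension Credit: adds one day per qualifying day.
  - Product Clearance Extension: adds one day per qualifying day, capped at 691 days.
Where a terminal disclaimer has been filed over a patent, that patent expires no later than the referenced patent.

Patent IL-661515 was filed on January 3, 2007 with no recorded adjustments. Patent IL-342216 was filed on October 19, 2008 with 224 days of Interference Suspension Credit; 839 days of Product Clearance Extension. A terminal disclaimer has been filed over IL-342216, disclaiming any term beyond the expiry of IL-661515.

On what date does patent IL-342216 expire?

Natural term of IL-342216:
  Base: filing + 19 years → 19 October 2027.
  Interference Suspension Credit: +224 days → 30 May 2028.
  Product Clearance Extension: 839 days claimed exceeds the 691-day cap, so +691 days → 21 April 2030.
Expiry of referenced patent IL-661515:
  Base: filing + 19 years → 3 January 2026.
Terminal disclaimer: IL-342216 expires on the earlier of 21 April 2030 and 3 January 2026.

2026-01-03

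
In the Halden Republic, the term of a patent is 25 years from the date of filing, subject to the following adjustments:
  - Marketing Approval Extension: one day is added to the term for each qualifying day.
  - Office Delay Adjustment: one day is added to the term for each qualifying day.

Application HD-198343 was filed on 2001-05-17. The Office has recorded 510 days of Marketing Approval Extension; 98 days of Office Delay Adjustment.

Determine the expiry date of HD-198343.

January 15, 2028

Base term: filing date + 25 years → 17 May 2026.
Marketing Approval Extension: +510 days → 9 October 2027.
Office Delay Adjustment: +98 days → 15 January 2028.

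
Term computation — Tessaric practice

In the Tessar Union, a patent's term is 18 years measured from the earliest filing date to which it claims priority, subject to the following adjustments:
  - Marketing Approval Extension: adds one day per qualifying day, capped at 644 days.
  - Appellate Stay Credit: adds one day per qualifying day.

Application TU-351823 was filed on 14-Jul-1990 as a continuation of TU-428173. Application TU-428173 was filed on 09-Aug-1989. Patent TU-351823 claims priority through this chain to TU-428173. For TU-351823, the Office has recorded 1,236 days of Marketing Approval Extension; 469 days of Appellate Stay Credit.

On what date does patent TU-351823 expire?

August 26, 2010

Earliest priority filing: 9 August 1989.
Base term: 9 August 1989 + 18 years → 9 August 2007.
Marketing Approval Extension: 1236 days claimed exceeds the 644-day cap, so +644 days → 14 May 2009.
Appellate Stay Credit: +469 days → 26 August 2010.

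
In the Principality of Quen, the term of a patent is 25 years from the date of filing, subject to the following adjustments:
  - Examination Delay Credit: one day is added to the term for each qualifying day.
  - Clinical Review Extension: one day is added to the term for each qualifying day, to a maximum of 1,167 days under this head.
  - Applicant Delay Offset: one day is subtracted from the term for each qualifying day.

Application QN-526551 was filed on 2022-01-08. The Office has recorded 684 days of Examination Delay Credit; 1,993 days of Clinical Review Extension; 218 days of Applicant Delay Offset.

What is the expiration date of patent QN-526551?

Base term: filing date + 25 years → 8 January 2047.
Examination Delay Credit: +684 days → 22 November 2048.
Clinical Review Extension: 1993 days claimed exceeds the 1167-day cap, so +1167 days → 2 February 2052.
Applicant Delay Offset: −218 days → 29 June 2051.

2051-06-29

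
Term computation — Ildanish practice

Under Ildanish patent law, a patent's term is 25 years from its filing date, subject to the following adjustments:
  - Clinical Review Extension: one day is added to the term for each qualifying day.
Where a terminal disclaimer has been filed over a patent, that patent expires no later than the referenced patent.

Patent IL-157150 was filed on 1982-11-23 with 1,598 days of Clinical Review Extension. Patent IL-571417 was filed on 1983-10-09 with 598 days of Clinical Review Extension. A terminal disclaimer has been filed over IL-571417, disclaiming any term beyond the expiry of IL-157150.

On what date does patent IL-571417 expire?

Natural term of IL-571417:
  Base: filing + 25 years → 9 October 2008.
  Clinical Review Extension: +598 days → 30 May 2010.
Expiry of referenced patent IL-157150:
  Base: filing + 25 years → 23 November 2007.
  Clinical Review Extension: +1598 days → 8 April 2012.
Terminal disclaimer: IL-571417 expires on the earlier of 30 May 2010 and 8 April 2012.

May 30, 2010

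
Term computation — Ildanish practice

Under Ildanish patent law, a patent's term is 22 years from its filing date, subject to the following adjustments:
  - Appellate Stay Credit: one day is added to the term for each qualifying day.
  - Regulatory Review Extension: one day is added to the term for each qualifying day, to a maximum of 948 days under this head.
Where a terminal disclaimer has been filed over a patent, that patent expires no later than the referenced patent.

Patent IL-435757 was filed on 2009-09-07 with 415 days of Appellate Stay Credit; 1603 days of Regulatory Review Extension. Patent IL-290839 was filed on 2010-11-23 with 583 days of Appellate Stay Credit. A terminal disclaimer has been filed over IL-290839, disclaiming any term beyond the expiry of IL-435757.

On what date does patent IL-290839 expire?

Natural term of IL-290839:
  Base: filing + 22 years → 23 November 2032.
  Appellate Stay Credit: +583 days → 29 June 2034.
Expiry of referenced patent IL-435757:
  Base: filing + 22 years → 7 September 2031.
  Appellate Stay Credit: +415 days → 26 October 2032.
  Regulatory Review Extension: 1603 days claimed exceeds the 948-day cap, so +948 days → 1 June 2035.
Terminal disclaimer: IL-290839 expires on the earlier of 29 June 2034 and 1 June 2035.

2034-06-29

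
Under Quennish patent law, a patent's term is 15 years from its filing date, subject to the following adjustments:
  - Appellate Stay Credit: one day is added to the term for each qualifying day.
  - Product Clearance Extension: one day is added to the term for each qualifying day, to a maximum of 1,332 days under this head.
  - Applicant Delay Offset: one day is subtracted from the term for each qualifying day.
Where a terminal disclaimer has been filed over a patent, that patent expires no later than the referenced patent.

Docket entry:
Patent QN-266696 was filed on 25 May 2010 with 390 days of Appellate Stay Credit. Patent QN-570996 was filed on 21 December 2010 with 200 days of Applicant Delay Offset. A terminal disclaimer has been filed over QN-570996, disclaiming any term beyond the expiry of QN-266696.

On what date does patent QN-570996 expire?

2025-06-04

Natural term of QN-570996:
  Base: filing + 15 years → 21 December 2025.
  Applicant Delay Offset: −200 days → 4 June 2025.
Expiry of referenced patent QN-266696:
  Base: filing + 15 years → 25 May 2025.
  Appellate Stay Credit: +390 days → 19 June 2026.
Terminal disclaimer: QN-570996 expires on the earlier of 4 June 2025 and 19 June 2026.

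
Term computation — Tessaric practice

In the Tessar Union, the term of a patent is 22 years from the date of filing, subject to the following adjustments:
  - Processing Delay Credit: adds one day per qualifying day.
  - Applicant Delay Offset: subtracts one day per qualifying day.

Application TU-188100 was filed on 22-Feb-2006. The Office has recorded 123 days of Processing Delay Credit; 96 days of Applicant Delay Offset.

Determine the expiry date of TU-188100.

Base term: filing date + 22 years → 22 February 2028.
Processing Delay Credit: +123 days → 24 June 2028.
Applicant Delay Offset: −96 days → 20 March 2028.

March 20, 2028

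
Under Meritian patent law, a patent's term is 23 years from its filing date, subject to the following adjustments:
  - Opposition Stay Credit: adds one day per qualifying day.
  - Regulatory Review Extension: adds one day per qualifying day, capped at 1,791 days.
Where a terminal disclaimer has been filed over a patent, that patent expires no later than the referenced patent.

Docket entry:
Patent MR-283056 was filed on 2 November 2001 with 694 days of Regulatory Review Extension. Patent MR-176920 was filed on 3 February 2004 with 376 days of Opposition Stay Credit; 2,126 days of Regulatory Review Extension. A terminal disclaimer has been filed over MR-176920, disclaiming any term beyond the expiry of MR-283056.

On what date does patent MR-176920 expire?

2026-09-27

Natural term of MR-176920:
  Base: filing + 23 years → 3 February 2027.
  Opposition Stay Credit: +376 days → 14 February 2028.
  Regulatory Review Extension: 2126 days claimed exceeds the 1791-day cap, so +1791 days → 9 January 2033.
Expiry of referenced patent MR-283056:
  Base: filing + 23 years → 2 November 2024.
  Regulatory Review Extension: 694 days (within the 1791-day cap) → +694 days → 27 September 2026.
Terminal disclaimer: MR-176920 expires on the earlier of 9 January 2033 and 27 September 2026.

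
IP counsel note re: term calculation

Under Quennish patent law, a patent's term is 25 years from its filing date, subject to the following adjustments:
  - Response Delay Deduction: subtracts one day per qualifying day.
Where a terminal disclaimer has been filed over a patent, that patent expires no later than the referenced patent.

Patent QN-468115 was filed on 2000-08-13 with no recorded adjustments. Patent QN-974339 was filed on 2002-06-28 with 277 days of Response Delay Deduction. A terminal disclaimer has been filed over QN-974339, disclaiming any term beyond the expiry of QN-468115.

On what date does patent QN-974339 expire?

2025-08-13

Natural term of QN-974339:
  Base: filing + 25 years → 28 June 2027.
  Response Delay Deduction: −277 days → 24 September 2026.
Expiry of referenced patent QN-468115:
  Base: filing + 25 years → 13 August 2025.
Terminal disclaimer: QN-974339 expires on the earlier of 24 September 2026 and 13 August 2025.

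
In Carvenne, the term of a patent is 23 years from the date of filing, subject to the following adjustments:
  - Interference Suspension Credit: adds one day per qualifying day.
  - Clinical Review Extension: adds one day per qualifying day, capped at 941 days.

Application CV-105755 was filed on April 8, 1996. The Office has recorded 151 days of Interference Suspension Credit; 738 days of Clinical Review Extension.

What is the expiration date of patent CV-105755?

Base term: filing date + 23 years → 8 April 2019.
Interference Suspension Credit: +151 days → 6 September 2019.
Clinical Review Extension: 738 days (within the 941-day cap) → +738 days → 13 September 2021.

September 13, 2021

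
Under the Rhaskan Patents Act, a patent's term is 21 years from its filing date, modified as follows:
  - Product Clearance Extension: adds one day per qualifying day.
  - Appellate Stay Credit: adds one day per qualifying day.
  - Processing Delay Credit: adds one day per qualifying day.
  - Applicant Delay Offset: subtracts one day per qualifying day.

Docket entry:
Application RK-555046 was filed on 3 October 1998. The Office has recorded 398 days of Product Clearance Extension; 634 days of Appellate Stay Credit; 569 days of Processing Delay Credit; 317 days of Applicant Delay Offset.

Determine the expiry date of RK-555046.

2023-04-09

Base term: filing date + 21 years → 3 October 2019.
Product Clearance Extension: +398 days → 4 November 2020.
Appellate Stay Credit: +634 days → 31 July 2022.
Processing Delay Credit: +569 days → 20 February 2024.
Applicant Delay Offset: −317 days → 9 April 2023.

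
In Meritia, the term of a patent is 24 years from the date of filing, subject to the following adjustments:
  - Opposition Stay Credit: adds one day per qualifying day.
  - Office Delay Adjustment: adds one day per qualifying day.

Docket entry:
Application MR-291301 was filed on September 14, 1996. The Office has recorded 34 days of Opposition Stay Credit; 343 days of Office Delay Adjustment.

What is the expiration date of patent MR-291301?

Base term: filing date + 24 years → 14 September 2020.
Opposition Stay Credit: +34 days → 18 October 2020.
Office Delay Adjustment: +343 days → 26 September 2021.

September 26, 2021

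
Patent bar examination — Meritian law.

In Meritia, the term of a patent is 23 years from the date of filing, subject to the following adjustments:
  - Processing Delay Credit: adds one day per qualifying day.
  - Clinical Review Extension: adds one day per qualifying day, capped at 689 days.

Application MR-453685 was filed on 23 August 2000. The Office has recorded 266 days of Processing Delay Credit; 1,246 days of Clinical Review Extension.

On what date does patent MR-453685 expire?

April 4, 2026

Base term: filing date + 23 years → 23 August 2023.
Processing Delay Credit: +266 days → 15 May 2024.
Clinical Review Extension: 1246 days claimed exceeds the 689-day cap, so +689 days → 4 April 2026.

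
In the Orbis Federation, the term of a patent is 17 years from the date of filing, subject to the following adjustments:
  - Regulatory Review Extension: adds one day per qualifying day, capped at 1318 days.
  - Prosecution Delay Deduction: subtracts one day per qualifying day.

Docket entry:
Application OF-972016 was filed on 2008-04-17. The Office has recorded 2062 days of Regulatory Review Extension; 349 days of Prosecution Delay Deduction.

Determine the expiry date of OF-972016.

Base term: filing date + 17 years → 17 April 2025.
Regulatory Review Extension: 2062 days claimed exceeds the 1318-day cap, so +1318 days → 25 November 2028.
Prosecution Delay Deduction: −349 days → 12 December 2027.

December 12, 2027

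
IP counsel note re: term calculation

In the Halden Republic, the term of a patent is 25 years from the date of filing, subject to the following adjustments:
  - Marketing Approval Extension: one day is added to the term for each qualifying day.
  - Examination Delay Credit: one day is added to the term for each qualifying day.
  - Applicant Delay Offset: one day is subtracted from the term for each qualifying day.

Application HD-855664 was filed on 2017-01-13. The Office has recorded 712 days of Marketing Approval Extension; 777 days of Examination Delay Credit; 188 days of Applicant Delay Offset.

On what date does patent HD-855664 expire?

Base term: filing date + 25 years → 13 January 2042.
Marketing Approval Extension: +712 days → 26 December 2043.
Examination Delay Credit: +777 days → 10 February 2046.
Applicant Delay Offset: −188 days → 6 August 2045.

2045-08-06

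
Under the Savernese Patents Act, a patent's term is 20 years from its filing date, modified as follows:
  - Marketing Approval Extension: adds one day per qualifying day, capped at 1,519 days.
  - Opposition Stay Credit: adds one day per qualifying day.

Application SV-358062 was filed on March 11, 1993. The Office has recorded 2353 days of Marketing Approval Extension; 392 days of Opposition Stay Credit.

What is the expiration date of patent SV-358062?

2018-06-04

Base term: filing date + 20 years → 11 March 2013.
Marketing Approval Extension: 2353 days claimed exceeds the 1519-day cap, so +1519 days → 8 May 2017.
Opposition Stay Credit: +392 days → 4 June 2018.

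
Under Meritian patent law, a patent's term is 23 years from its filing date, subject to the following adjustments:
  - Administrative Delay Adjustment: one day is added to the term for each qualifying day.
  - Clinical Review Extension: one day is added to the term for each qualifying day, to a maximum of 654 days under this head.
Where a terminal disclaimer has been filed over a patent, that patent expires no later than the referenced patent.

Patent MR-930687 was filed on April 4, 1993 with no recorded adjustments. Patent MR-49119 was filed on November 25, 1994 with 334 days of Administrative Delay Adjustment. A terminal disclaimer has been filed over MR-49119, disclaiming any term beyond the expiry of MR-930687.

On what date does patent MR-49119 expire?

Natural term of MR-49119:
  Base: filing + 23 years → 25 November 2017.
  Administrative Delay Adjustment: +334 days → 25 October 2018.
Expiry of referenced patent MR-930687:
  Base: filing + 23 years → 4 April 2016.
Terminal disclaimer: MR-49119 expires on the earlier of 25 October 2018 and 4 April 2016.

April 4, 2016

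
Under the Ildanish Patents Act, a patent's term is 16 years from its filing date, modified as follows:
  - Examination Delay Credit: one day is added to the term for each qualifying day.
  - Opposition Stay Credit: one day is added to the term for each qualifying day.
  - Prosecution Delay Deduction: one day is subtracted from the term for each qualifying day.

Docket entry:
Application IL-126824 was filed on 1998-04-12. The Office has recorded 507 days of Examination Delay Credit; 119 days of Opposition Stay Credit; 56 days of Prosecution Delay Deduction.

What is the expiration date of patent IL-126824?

Base term: filing date + 16 years → 12 April 2014.
Examination Delay Credit: +507 days → 1 September 2015.
Opposition Stay Credit: +119 days → 29 December 2015.
Prosecution Delay Deduction: −56 days → 3 November 2015.

November 3, 2015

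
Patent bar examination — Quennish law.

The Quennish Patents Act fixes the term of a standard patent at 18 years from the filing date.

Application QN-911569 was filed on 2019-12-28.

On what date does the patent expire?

December 28, 2037

Filing date + 18 years → 28 December 2037.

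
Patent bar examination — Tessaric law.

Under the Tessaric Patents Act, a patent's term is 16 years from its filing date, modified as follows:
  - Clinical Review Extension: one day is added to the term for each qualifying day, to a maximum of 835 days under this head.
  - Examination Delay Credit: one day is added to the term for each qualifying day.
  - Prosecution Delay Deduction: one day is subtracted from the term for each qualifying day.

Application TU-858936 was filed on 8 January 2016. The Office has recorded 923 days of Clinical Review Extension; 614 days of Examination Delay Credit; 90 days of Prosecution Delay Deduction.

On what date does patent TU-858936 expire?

September 28, 2035

Base term: filing date + 16 years → 8 January 2032.
Clinical Review Extension: 923 days claimed exceeds the 835-day cap, so +835 days → 22 April 2034.
Examination Delay Credit: +614 days → 27 December 2035.
Prosecution Delay Deduction: −90 days → 28 September 2035.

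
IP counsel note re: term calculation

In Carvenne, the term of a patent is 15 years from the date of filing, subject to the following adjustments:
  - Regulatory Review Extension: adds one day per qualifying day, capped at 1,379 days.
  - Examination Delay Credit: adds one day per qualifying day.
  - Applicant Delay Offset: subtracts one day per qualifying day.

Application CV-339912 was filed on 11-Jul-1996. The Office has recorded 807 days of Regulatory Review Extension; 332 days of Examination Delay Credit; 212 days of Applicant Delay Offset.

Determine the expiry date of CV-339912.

2014-01-23

Base term: filing date + 15 years → 11 July 2011.
Regulatory Review Extension: 807 days (within the 1379-day cap) → +807 days → 25 September 2013.
Examination Delay Credit: +332 days → 23 August 2014.
Applicant Delay Offset: −212 days → 23 January 2014.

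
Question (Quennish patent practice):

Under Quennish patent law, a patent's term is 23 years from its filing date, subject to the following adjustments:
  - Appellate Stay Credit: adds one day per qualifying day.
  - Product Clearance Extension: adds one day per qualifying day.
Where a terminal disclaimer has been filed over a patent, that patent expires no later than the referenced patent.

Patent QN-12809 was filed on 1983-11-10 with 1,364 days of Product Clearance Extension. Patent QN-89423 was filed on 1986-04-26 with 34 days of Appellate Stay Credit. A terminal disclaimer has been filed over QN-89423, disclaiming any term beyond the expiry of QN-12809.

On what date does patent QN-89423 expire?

May 30, 2009

Natural term of QN-89423:
  Base: filing + 23 years → 26 April 2009.
  Appellate Stay Credit: +34 days → 30 May 2009.
Expiry of referenced patent QN-12809:
  Base: filing + 23 years → 10 November 2006.
  Product Clearance Extension: +1364 days → 5 August 2010.
Terminal disclaimer: QN-89423 expires on the earlier of 30 May 2009 and 5 August 2010.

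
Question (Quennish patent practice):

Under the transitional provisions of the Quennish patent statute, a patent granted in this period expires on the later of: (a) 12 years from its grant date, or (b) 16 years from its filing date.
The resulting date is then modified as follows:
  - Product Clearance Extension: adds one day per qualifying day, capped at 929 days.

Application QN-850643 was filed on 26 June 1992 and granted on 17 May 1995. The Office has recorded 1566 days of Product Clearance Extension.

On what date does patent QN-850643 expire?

(a) grant + 12 years → 17 May 2007.
(b) filing + 16 years → 26 June 2008.
Later of the two: 26 June 2008.
Product Clearance Extension: 1566 days claimed exceeds the 929-day cap, so +929 days → 11 January 2011.

January 11, 2011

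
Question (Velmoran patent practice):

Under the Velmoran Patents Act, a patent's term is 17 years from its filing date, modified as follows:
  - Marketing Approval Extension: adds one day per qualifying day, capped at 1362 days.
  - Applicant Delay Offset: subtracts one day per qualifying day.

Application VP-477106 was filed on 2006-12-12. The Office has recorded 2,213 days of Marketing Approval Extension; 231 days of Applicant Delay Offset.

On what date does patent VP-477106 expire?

2027-01-16

Base term: filing date + 17 years → 12 December 2023.
Marketing Approval Extension: 2213 days claimed exceeds the 1362-day cap, so +1362 days → 4 September 2027.
Applicant Delay Offset: −231 days → 16 January 2027.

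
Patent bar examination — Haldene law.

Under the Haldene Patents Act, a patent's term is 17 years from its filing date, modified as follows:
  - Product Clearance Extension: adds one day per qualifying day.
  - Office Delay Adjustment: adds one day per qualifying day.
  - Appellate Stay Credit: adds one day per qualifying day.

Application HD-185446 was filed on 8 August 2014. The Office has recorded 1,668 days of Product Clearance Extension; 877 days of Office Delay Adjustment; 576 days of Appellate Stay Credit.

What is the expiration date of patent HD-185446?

2040-02-23

Base term: filing date + 17 years → 8 August 2031.
Product Clearance Extension: +1668 days → 2 March 2036.
Office Delay Adjustment: +877 days → 27 July 2038.
Appellate Stay Credit: +576 days → 23 February 2040.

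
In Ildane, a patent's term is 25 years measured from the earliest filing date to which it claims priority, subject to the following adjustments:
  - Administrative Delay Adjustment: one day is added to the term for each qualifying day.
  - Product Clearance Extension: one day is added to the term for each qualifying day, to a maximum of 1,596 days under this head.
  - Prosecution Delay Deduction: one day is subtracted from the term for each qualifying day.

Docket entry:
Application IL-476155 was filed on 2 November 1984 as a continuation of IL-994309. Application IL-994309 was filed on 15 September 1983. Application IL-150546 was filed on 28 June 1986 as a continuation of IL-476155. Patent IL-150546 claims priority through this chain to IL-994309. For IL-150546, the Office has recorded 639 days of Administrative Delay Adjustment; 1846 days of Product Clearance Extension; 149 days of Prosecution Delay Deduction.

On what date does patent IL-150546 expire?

Earliest priority filing: 15 September 1983.
Base term: 15 September 1983 + 25 years → 15 September 2008.
Administrative Delay Adjustment: +639 days → 16 June 2010.
Product Clearance Extension: 1846 days claimed exceeds the 1596-day cap, so +1596 days → 29 October 2014.
Prosecution Delay Deduction: −149 days → 2 June 2014.

June 2, 2014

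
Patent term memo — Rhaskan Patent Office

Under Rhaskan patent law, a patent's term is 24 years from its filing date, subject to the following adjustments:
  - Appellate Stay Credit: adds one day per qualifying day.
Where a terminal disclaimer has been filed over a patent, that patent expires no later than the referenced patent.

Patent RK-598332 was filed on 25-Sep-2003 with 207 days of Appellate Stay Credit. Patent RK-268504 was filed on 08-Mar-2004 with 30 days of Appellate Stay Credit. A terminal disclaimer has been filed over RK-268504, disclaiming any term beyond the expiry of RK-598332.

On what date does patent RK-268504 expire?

Natural term of RK-268504:
  Base: filing + 24 years → 8 March 2028.
  Appellate Stay Credit: +30 days → 7 April 2028.
Expiry of referenced patent RK-598332:
  Base: filing + 24 years → 25 September 2027.
  Appellate Stay Credit: +207 days → 19 April 2028.
Terminal disclaimer: RK-268504 expires on the earlier of 7 April 2028 and 19 April 2028.

April 7, 2028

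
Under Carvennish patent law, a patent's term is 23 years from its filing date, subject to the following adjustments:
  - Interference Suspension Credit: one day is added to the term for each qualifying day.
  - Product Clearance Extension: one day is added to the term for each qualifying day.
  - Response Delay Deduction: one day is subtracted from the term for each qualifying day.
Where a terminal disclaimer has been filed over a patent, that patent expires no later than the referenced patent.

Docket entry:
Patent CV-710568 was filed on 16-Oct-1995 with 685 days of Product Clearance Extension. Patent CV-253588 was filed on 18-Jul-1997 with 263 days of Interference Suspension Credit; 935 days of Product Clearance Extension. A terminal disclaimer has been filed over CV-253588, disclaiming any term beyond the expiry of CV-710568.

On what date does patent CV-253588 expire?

Natural term of CV-253588:
  Base: filing + 23 years → 18 July 2020.
  Interference Suspension Credit: +263 days → 7 April 2021.
  Product Clearance Extension: +935 days → 29 October 2023.
Expiry of referenced patent CV-710568:
  Base: filing + 23 years → 16 October 2018.
  Product Clearance Extension: +685 days → 31 August 2020.
Terminal disclaimer: CV-253588 expires on the earlier of 29 October 2023 and 31 August 2020.

2020-08-31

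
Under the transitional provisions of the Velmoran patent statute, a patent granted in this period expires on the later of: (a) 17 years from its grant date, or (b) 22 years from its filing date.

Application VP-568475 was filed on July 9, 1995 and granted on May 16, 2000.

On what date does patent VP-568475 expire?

(a) grant + 17 years → 16 May 2017.
(b) filing + 22 years → 9 July 2017.
Later of the two: 9 July 2017.

July 9, 2017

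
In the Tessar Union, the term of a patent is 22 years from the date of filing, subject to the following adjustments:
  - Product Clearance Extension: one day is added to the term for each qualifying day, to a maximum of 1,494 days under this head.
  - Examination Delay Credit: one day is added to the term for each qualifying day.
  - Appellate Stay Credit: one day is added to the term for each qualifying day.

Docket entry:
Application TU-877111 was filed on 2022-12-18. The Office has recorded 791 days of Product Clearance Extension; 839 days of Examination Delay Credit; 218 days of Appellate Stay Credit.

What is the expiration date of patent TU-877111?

Base term: filing date + 22 years → 18 December 2044.
Product Clearance Extension: 791 days (within the 1494-day cap) → +791 days → 17 February 2047.
Examination Delay Credit: +839 days → 5 June 2049.
Appellate Stay Credit: +218 days → 9 January 2050.

2050-01-09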